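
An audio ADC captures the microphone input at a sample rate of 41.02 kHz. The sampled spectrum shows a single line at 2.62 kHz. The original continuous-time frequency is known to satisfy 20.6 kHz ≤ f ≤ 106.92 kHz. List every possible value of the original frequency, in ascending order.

38.4 kHz, 43.64 kHz, 79.42 kHz, 84.66 kHz

Frequencies that alias to 2.62 kHz are k·fs ± 2.62 kHz for integer k ≥ 0.
k=0: 2.62 kHz.
k=1: 38.4 kHz, 43.64 kHz.
k=2: 79.42 kHz, 84.66 kHz.
k=3: 120.44 kHz, 125.68 kHz.
Within [20.6 kHz, 106.92 kHz]: 38.4 kHz, 43.64 kHz, 79.42 kHz, 84.66 kHz.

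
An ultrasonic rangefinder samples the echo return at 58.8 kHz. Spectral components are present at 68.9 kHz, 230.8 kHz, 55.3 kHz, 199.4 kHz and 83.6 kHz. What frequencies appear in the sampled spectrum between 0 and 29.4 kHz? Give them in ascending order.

3.5 kHz, 4.4 kHz, 10.1 kHz, 23 kHz, 24.8 kHz

fs/2 = 29.4 kHz.
68.9 kHz mod fs = 10.1 kHz.
10.1 kHz ≤ fs/2 = 29.4 kHz, appears at 10.1 kHz.
230.8 kHz mod fs = 54.4 kHz.
54.4 kHz > fs/2 = 29.4 kHz, folds to fs − 54.4 kHz = 4.4 kHz.
55.3 kHz > fs/2 = 29.4 kHz, folds to fs − 55.3 kHz = 3.5 kHz.
199.4 kHz mod fs = 23 kHz.
23 kHz ≤ fs/2 = 29.4 kHz, appears at 23 kHz.
83.6 kHz mod fs = 24.8 kHz.
24.8 kHz ≤ fs/2 = 29.4 kHz, appears at 24.8 kHz.
Distinct values: {3.5 kHz, 4.4 kHz, 10.1 kHz, 23 kHz, 24.8 kHz}.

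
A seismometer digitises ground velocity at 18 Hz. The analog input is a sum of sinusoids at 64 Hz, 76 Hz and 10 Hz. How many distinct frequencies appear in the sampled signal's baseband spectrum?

fs/2 = 9 Hz.
64 Hz mod fs = 10 Hz.
10 Hz > fs/2 = 9 Hz, folds to fs − 10 Hz = 8 Hz.
76 Hz mod fs = 4 Hz.
4 Hz ≤ fs/2 = 9 Hz, appears at 4 Hz.
10 Hz > fs/2 = 9 Hz, folds to fs − 10 Hz = 8 Hz.
Distinct values: {4 Hz, 8 Hz} → 2.

2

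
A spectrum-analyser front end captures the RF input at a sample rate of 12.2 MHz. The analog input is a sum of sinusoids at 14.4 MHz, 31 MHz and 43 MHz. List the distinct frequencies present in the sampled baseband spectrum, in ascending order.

2.2 MHz, 5.6 MHz, 5.8 MHz

fs/2 = 6.1 MHz.
14.4 MHz mod fs = 2.2 MHz.
2.2 MHz ≤ fs/2 = 6.1 MHz, appears at 2.2 MHz.
31 MHz mod fs = 6.6 MHz.
6.6 MHz > fs/2 = 6.1 MHz, folds to fs − 6.6 MHz = 5.6 MHz.
43 MHz mod fs = 6.4 MHz.
6.4 MHz > fs/2 = 6.1 MHz, folds to fs − 6.4 MHz = 5.8 MHz.
Distinct values: {2.2 MHz, 5.6 MHz, 5.8 MHz}.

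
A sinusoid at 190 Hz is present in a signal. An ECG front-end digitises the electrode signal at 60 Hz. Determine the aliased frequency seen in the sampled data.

10 Hz

190 Hz mod fs = 10 Hz.
10 Hz ≤ fs/2 = 30 Hz, appears at 10 Hz.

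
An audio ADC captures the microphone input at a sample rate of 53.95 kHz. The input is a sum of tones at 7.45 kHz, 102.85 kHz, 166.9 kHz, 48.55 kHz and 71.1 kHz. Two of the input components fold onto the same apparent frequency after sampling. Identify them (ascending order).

102.85 kHz, 166.9 kHz

fs/2 = 26.975 kHz.
7.45 kHz ≤ fs/2 = 26.975 kHz, passes unchanged.
102.85 kHz mod fs = 48.9 kHz.
48.9 kHz > fs/2 = 26.975 kHz, folds to fs − 48.9 kHz = 5.05 kHz.
166.9 kHz mod fs = 5.05 kHz.
5.05 kHz ≤ fs/2 = 26.975 kHz, appears at 5.05 kHz.
48.55 kHz > fs/2 = 26.975 kHz, folds to fs − 48.55 kHz = 5.4 kHz.
71.1 kHz mod fs = 17.15 kHz.
17.15 kHz ≤ fs/2 = 26.975 kHz, appears at 17.15 kHz.
102.85 kHz and 166.9 kHz both map to 5.05 kHz.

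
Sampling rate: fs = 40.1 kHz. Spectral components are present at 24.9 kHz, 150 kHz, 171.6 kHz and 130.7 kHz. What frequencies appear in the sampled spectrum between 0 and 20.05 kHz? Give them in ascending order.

fs/2 = 20.05 kHz.
24.9 kHz > fs/2 = 20.05 kHz, folds to fs − 24.9 kHz = 15.2 kHz.
150 kHz mod fs = 29.7 kHz.
29.7 kHz > fs/2 = 20.05 kHz, folds to fs − 29.7 kHz = 10.4 kHz.
171.6 kHz mod fs = 11.2 kHz.
11.2 kHz ≤ fs/2 = 20.05 kHz, appears at 11.2 kHz.
130.7 kHz mod fs = 10.4 kHz.
10.4 kHz ≤ fs/2 = 20.05 kHz, appears at 10.4 kHz.
Distinct values: {10.4 kHz, 11.2 kHz, 15.2 kHz}.

10.4 kHz, 11.2 kHz, 15.2 kHz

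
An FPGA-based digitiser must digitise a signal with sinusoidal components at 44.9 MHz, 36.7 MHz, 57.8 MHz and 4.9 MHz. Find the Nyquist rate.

115.6 MHz

Highest-frequency component: 57.8 MHz.
Nyquist rate = 2 × 57.8 MHz = 115.6 MHz.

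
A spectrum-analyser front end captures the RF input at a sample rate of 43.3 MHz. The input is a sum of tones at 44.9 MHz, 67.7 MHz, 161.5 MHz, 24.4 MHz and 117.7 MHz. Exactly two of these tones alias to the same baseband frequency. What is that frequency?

fs/2 = 21.65 MHz.
44.9 MHz mod fs = 1.6 MHz.
1.6 MHz ≤ fs/2 = 21.65 MHz, appears at 1.6 MHz.
67.7 MHz mod fs = 24.4 MHz.
24.4 MHz > fs/2 = 21.65 MHz, folds to fs − 24.4 MHz = 18.9 MHz.
161.5 MHz mod fs = 31.6 MHz.
31.6 MHz > fs/2 = 21.65 MHz, folds to fs − 31.6 MHz = 11.7 MHz.
24.4 MHz > fs/2 = 21.65 MHz, folds to fs − 24.4 MHz = 18.9 MHz.
117.7 MHz mod fs = 31.1 MHz.
31.1 MHz > fs/2 = 21.65 MHz, folds to fs − 31.1 MHz = 12.2 MHz.
24.4 MHz and 67.7 MHz both map to 18.9 MHz.

18.9 MHz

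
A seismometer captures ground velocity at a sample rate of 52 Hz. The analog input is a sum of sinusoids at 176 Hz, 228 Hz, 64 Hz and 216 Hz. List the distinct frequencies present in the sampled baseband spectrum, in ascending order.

8 Hz, 12 Hz, 20 Hz

fs/2 = 26 Hz.
176 Hz mod fs = 20 Hz.
20 Hz ≤ fs/2 = 26 Hz, appears at 20 Hz.
228 Hz mod fs = 20 Hz.
20 Hz ≤ fs/2 = 26 Hz, appears at 20 Hz.
64 Hz mod fs = 12 Hz.
12 Hz ≤ fs/2 = 26 Hz, appears at 12 Hz.
216 Hz mod fs = 8 Hz.
8 Hz ≤ fs/2 = 26 Hz, appears at 8 Hz.
Distinct values: {8 Hz, 12 Hz, 20 Hz}.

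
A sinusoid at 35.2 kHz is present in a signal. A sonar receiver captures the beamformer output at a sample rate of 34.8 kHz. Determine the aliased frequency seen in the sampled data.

35.2 kHz mod fs = 0.4 kHz.
0.4 kHz ≤ fs/2 = 17.4 kHz, appears at 0.4 kHz.

0.4 kHz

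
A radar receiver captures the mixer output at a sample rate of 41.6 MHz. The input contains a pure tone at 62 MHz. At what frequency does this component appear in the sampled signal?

62 MHz mod fs = 20.4 MHz.
20.4 MHz ≤ fs/2 = 20.8 MHz, appears at 20.4 MHz.

20.4 MHz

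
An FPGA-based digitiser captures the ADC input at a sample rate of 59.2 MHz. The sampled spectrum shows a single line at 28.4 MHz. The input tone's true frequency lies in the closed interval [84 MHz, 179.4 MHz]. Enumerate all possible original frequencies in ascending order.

Frequencies that alias to 28.4 MHz are k·fs ± 28.4 MHz for integer k ≥ 0.
k=0: 28.4 MHz.
k=1: 30.8 MHz, 87.6 MHz.
k=2: 90 MHz, 146.8 MHz.
k=3: 149.2 MHz, 206 MHz.
k=4: 208.4 MHz, 265.2 MHz.
Within [84 MHz, 179.4 MHz]: 87.6 MHz, 90 MHz, 146.8 MHz, 149.2 MHz.

87.6 MHz, 90 MHz, 146.8 MHz, 149.2 MHz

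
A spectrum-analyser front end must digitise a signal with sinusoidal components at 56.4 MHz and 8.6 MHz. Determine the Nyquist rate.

112.8 MHz

Highest-frequency component: 56.4 MHz.
Nyquist rate = 2 × 56.4 MHz = 112.8 MHz.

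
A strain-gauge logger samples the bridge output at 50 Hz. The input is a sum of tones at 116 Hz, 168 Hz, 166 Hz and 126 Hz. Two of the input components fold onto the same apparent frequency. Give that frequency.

16 Hz

fs/2 = 25 Hz.
116 Hz mod fs = 16 Hz.
16 Hz ≤ fs/2 = 25 Hz, appears at 16 Hz.
168 Hz mod fs = 18 Hz.
18 Hz ≤ fs/2 = 25 Hz, appears at 18 Hz.
166 Hz mod fs = 16 Hz.
16 Hz ≤ fs/2 = 25 Hz, appears at 16 Hz.
126 Hz mod fs = 26 Hz.
26 Hz > fs/2 = 25 Hz, folds to fs − 26 Hz = 24 Hz.
116 Hz and 166 Hz both map to 16 Hz.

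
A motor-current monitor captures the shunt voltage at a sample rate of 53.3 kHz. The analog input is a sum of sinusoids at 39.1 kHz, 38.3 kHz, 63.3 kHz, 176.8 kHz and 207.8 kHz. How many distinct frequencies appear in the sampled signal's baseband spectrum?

fs/2 = 26.65 kHz.
39.1 kHz > fs/2 = 26.65 kHz, folds to fs − 39.1 kHz = 14.2 kHz.
38.3 kHz > fs/2 = 26.65 kHz, folds to fs − 38.3 kHz = 15 kHz.
63.3 kHz mod fs = 10 kHz.
10 kHz ≤ fs/2 = 26.65 kHz, appears at 10 kHz.
176.8 kHz mod fs = 16.9 kHz.
16.9 kHz ≤ fs/2 = 26.65 kHz, appears at 16.9 kHz.
207.8 kHz mod fs = 47.9 kHz.
47.9 kHz > fs/2 = 26.65 kHz, folds to fs − 47.9 kHz = 5.4 kHz.
Distinct values: {5.4 kHz, 10 kHz, 14.2 kHz, 15 kHz, 16.9 kHz} → 5.

5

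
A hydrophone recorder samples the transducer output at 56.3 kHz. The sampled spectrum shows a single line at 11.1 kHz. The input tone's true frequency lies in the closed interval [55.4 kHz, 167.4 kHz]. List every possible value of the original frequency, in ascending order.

Frequencies that alias to 11.1 kHz are k·fs ± 11.1 kHz for integer k ≥ 0.
k=0: 11.1 kHz.
k=1: 45.2 kHz, 67.4 kHz.
k=2: 101.5 kHz, 123.7 kHz.
k=3: 157.8 kHz, 180 kHz.
k=4: 214.1 kHz, 236.3 kHz.
Within [55.4 kHz, 167.4 kHz]: 67.4 kHz, 101.5 kHz, 123.7 kHz, 157.8 kHz.

67.4 kHz, 101.5 kHz, 123.7 kHz, 157.8 kHz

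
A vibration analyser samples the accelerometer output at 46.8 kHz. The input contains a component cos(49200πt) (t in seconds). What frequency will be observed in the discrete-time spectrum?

22.2 kHz

ω = 49200π rad/s → f = ω/(2π) = 24600 Hz = 24.6 kHz.
24.6 kHz > fs/2 = 23.4 kHz, folds to fs − 24.6 kHz = 22.2 kHz.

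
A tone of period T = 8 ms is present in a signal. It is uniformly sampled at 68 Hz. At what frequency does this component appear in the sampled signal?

T = 8 ms → f = 1/T = 125 Hz.
125 Hz mod fs = 57 Hz.
57 Hz > fs/2 = 34 Hz, folds to fs − 57 Hz = 11 Hz.

11 Hz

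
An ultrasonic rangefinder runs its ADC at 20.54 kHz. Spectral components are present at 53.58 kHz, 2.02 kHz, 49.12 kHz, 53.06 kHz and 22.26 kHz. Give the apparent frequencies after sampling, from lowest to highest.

fs/2 = 10.27 kHz.
53.58 kHz mod fs = 12.5 kHz.
12.5 kHz > fs/2 = 10.27 kHz, folds to fs − 12.5 kHz = 8.04 kHz.
2.02 kHz ≤ fs/2 = 10.27 kHz, passes unchanged.
49.12 kHz mod fs = 8.04 kHz.
8.04 kHz ≤ fs/2 = 10.27 kHz, appears at 8.04 kHz.
53.06 kHz mod fs = 11.98 kHz.
11.98 kHz > fs/2 = 10.27 kHz, folds to fs − 11.98 kHz = 8.56 kHz.
22.26 kHz mod fs = 1.72 kHz.
1.72 kHz ≤ fs/2 = 10.27 kHz, appears at 1.72 kHz.
Distinct values: {1.72 kHz, 2.02 kHz, 8.04 kHz, 8.56 kHz}.

1.72 kHz, 2.02 kHz, 8.04 kHz, 8.56 kHz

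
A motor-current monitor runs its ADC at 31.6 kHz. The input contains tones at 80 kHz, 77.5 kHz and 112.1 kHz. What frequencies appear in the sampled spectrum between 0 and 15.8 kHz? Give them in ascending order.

fs/2 = 15.8 kHz.
80 kHz mod fs = 16.8 kHz.
16.8 kHz > fs/2 = 15.8 kHz, folds to fs − 16.8 kHz = 14.8 kHz.
77.5 kHz mod fs = 14.3 kHz.
14.3 kHz ≤ fs/2 = 15.8 kHz, appears at 14.3 kHz.
112.1 kHz mod fs = 17.3 kHz.
17.3 kHz > fs/2 = 15.8 kHz, folds to fs − 17.3 kHz = 14.3 kHz.
Distinct values: {14.3 kHz, 14.8 kHz}.

14.3 kHz, 14.8 kHz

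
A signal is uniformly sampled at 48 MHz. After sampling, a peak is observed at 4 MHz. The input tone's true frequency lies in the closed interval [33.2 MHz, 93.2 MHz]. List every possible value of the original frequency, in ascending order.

Frequencies that alias to 4 MHz are k·fs ± 4 MHz for integer k ≥ 0.
k=0: 4 MHz.
k=1: 44 MHz, 52 MHz.
k=2: 92 MHz, 100 MHz.
k=3: 140 MHz, 148 MHz.
Within [33.2 MHz, 93.2 MHz]: 44 MHz, 52 MHz, 92 MHz.

44 MHz, 52 MHz, 92 MHz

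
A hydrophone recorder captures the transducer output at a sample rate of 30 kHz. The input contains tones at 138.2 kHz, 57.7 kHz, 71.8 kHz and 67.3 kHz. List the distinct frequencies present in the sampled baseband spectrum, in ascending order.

fs/2 = 15 kHz.
138.2 kHz mod fs = 18.2 kHz.
18.2 kHz > fs/2 = 15 kHz, folds to fs − 18.2 kHz = 11.8 kHz.
57.7 kHz mod fs = 27.7 kHz.
27.7 kHz > fs/2 = 15 kHz, folds to fs − 27.7 kHz = 2.3 kHz.
71.8 kHz mod fs = 11.8 kHz.
11.8 kHz ≤ fs/2 = 15 kHz, appears at 11.8 kHz.
67.3 kHz mod fs = 7.3 kHz.
7.3 kHz ≤ fs/2 = 15 kHz, appears at 7.3 kHz.
Distinct values: {2.3 kHz, 7.3 kHz, 11.8 kHz}.

2.3 kHz, 7.3 kHz, 11.8 kHz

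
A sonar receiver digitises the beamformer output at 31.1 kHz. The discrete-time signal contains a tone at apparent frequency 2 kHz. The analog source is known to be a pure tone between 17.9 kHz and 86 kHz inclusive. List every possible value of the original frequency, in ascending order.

Frequencies that alias to 2 kHz are k·fs ± 2 kHz for integer k ≥ 0.
k=0: 2 kHz.
k=1: 29.1 kHz, 33.1 kHz.
k=2: 60.2 kHz, 64.2 kHz.
k=3: 91.3 kHz, 95.3 kHz.
Within [17.9 kHz, 86 kHz]: 29.1 kHz, 33.1 kHz, 60.2 kHz, 64.2 kHz.

29.1 kHz, 33.1 kHz, 60.2 kHz, 64.2 kHz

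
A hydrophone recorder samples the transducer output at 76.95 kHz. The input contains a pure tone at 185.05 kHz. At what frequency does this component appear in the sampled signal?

185.05 kHz mod fs = 31.15 kHz.
31.15 kHz ≤ fs/2 = 38.475 kHz, appears at 31.15 kHz.

31.15 kHz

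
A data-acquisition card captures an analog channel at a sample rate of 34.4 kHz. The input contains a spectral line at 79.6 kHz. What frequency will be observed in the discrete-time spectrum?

79.6 kHz mod fs = 10.8 kHz.
10.8 kHz ≤ fs/2 = 17.2 kHz, appears at 10.8 kHz.

10.8 kHz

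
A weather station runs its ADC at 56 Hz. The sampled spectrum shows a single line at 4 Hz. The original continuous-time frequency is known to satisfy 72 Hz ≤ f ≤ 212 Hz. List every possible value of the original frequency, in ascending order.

108 Hz, 116 Hz, 164 Hz, 172 Hz

Frequencies that alias to 4 Hz are k·fs ± 4 Hz for integer k ≥ 0.
k=0: 4 Hz.
k=1: 52 Hz, 60 Hz.
k=2: 108 Hz, 116 Hz.
k=3: 164 Hz, 172 Hz.
k=4: 220 Hz, 228 Hz.
Within [72 Hz, 212 Hz]: 108 Hz, 116 Hz, 164 Hz, 172 Hz.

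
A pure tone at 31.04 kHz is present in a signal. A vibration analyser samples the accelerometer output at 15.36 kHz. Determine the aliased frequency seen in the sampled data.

0.32 kHz

31.04 kHz mod fs = 0.32 kHz.
0.32 kHz ≤ fs/2 = 7.68 kHz, appears at 0.32 kHz.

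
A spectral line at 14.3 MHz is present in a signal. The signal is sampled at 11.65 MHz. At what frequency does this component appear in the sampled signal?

2.65 MHz

14.3 MHz mod fs = 2.65 MHz.
2.65 MHz ≤ fs/2 = 5.825 MHz, appears at 2.65 MHz.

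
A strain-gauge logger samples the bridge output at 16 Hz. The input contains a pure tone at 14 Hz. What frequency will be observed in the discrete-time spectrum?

14 Hz > fs/2 = 8 Hz, folds to fs − 14 Hz = 2 Hz.

2 Hz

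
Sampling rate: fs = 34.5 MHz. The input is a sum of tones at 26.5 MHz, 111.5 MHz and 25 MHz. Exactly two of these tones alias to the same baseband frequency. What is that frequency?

fs/2 = 17.25 MHz.
26.5 MHz > fs/2 = 17.25 MHz, folds to fs − 26.5 MHz = 8 MHz.
111.5 MHz mod fs = 8 MHz.
8 MHz ≤ fs/2 = 17.25 MHz, appears at 8 MHz.
25 MHz > fs/2 = 17.25 MHz, folds to fs − 25 MHz = 9.5 MHz.
26.5 MHz and 111.5 MHz both map to 8 MHz.

8 MHz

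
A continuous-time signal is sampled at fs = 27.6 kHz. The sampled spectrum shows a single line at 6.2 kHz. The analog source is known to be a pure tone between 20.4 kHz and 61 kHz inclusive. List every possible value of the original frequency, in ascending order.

21.4 kHz, 33.8 kHz, 49 kHz

Frequencies that alias to 6.2 kHz are k·fs ± 6.2 kHz for integer k ≥ 0.
k=0: 6.2 kHz.
k=1: 21.4 kHz, 33.8 kHz.
k=2: 49 kHz, 61.4 kHz.
k=3: 76.6 kHz, 89 kHz.
Within [20.4 kHz, 61 kHz]: 21.4 kHz, 33.8 kHz, 49 kHz.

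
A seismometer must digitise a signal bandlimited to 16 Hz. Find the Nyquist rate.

32 Hz

Nyquist rate = 2 × 16 Hz = 32 Hz.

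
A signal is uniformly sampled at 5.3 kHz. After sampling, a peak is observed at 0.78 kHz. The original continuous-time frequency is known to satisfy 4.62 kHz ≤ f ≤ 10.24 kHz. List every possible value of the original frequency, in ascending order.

6.08 kHz, 9.82 kHz

Frequencies that alias to 0.78 kHz are k·fs ± 0.78 kHz for integer k ≥ 0.
k=0: 0.78 kHz.
k=1: 4.52 kHz, 6.08 kHz.
k=2: 9.82 kHz, 11.38 kHz.
k=3: 15.12 kHz, 16.68 kHz.
Within [4.62 kHz, 10.24 kHz]: 6.08 kHz, 9.82 kHz.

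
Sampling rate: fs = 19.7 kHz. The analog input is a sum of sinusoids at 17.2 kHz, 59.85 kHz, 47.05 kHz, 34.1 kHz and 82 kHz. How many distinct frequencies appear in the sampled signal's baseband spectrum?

fs/2 = 9.85 kHz.
17.2 kHz > fs/2 = 9.85 kHz, folds to fs − 17.2 kHz = 2.5 kHz.
59.85 kHz mod fs = 0.75 kHz.
0.75 kHz ≤ fs/2 = 9.85 kHz, appears at 0.75 kHz.
47.05 kHz mod fs = 7.65 kHz.
7.65 kHz ≤ fs/2 = 9.85 kHz, appears at 7.65 kHz.
34.1 kHz mod fs = 14.4 kHz.
14.4 kHz > fs/2 = 9.85 kHz, folds to fs − 14.4 kHz = 5.3 kHz.
82 kHz mod fs = 3.2 kHz.
3.2 kHz ≤ fs/2 = 9.85 kHz, appears at 3.2 kHz.
Distinct values: {0.75 kHz, 2.5 kHz, 3.2 kHz, 5.3 kHz, 7.65 kHz} → 5.

5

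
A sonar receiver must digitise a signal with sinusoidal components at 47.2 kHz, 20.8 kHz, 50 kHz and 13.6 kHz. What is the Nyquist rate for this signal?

100 kHz

Highest-frequency component: 50 kHz.
Nyquist rate = 2 × 50 kHz = 100 kHz.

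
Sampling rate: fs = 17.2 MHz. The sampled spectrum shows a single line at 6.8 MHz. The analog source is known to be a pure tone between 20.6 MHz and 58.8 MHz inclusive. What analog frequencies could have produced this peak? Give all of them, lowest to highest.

Frequencies that alias to 6.8 MHz are k·fs ± 6.8 MHz for integer k ≥ 0.
k=0: 6.8 MHz.
k=1: 10.4 MHz, 24 MHz.
k=2: 27.6 MHz, 41.2 MHz.
k=3: 44.8 MHz, 58.4 MHz.
k=4: 62 MHz, 75.6 MHz.
Within [20.6 MHz, 58.8 MHz]: 24 MHz, 27.6 MHz, 41.2 MHz, 44.8 MHz, 58.4 MHz.

24 MHz, 27.6 MHz, 41.2 MHz, 44.8 MHz, 58.4 MHz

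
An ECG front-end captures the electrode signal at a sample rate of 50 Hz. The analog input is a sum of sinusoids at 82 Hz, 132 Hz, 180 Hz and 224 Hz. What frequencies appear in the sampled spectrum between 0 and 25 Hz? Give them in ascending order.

18 Hz, 20 Hz, 24 Hz

fs/2 = 25 Hz.
82 Hz mod fs = 32 Hz.
32 Hz > fs/2 = 25 Hz, folds to fs − 32 Hz = 18 Hz.
132 Hz mod fs = 32 Hz.
32 Hz > fs/2 = 25 Hz, folds to fs − 32 Hz = 18 Hz.
180 Hz mod fs = 30 Hz.
30 Hz > fs/2 = 25 Hz, folds to fs − 30 Hz = 20 Hz.
224 Hz mod fs = 24 Hz.
24 Hz ≤ fs/2 = 25 Hz, appears at 24 Hz.
Distinct values: {18 Hz, 20 Hz, 24 Hz}.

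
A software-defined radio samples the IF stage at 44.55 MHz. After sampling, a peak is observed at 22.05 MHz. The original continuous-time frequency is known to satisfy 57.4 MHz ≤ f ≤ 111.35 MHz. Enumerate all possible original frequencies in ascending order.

Frequencies that alias to 22.05 MHz are k·fs ± 22.05 MHz for integer k ≥ 0.
k=0: 22.05 MHz.
k=1: 22.5 MHz, 66.6 MHz.
k=2: 67.05 MHz, 111.15 MHz.
k=3: 111.6 MHz, 155.7 MHz.
Within [57.4 MHz, 111.35 MHz]: 66.6 MHz, 67.05 MHz, 111.15 MHz.

66.6 MHz, 67.05 MHz, 111.15 MHz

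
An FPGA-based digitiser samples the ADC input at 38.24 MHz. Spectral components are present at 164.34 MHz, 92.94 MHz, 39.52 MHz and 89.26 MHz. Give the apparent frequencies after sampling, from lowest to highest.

fs/2 = 19.12 MHz.
164.34 MHz mod fs = 11.38 MHz.
11.38 MHz ≤ fs/2 = 19.12 MHz, appears at 11.38 MHz.
92.94 MHz mod fs = 16.46 MHz.
16.46 MHz ≤ fs/2 = 19.12 MHz, appears at 16.46 MHz.
39.52 MHz mod fs = 1.28 MHz.
1.28 MHz ≤ fs/2 = 19.12 MHz, appears at 1.28 MHz.
89.26 MHz mod fs = 12.78 MHz.
12.78 MHz ≤ fs/2 = 19.12 MHz, appears at 12.78 MHz.
Distinct values: {1.28 MHz, 11.38 MHz, 12.78 MHz, 16.46 MHz}.

1.28 MHz, 11.38 MHz, 12.78 MHz, 16.46 MHz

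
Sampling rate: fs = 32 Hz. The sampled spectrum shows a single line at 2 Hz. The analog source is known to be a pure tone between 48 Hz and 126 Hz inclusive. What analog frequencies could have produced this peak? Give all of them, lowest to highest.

Frequencies that alias to 2 Hz are k·fs ± 2 Hz for integer k ≥ 0.
k=0: 2 Hz.
k=1: 30 Hz, 34 Hz.
k=2: 62 Hz, 66 Hz.
k=3: 94 Hz, 98 Hz.
k=4: 126 Hz, 130 Hz.
k=5: 158 Hz, 162 Hz.
Within [48 Hz, 126 Hz]: 62 Hz, 66 Hz, 94 Hz, 98 Hz, 126 Hz.

62 Hz, 66 Hz, 94 Hz, 98 Hz, 126 Hz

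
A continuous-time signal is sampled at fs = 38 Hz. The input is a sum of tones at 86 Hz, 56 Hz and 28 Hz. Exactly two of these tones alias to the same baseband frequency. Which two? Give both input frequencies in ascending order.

28 Hz, 86 Hz

fs/2 = 19 Hz.
86 Hz mod fs = 10 Hz.
10 Hz ≤ fs/2 = 19 Hz, appears at 10 Hz.
56 Hz mod fs = 18 Hz.
18 Hz ≤ fs/2 = 19 Hz, appears at 18 Hz.
28 Hz > fs/2 = 19 Hz, folds to fs − 28 Hz = 10 Hz.
28 Hz and 86 Hz both map to 10 Hz.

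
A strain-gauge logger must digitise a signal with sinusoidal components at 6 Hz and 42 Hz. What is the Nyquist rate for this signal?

84 Hz

Highest-frequency component: 42 Hz.
Nyquist rate = 2 × 42 Hz = 84 Hz.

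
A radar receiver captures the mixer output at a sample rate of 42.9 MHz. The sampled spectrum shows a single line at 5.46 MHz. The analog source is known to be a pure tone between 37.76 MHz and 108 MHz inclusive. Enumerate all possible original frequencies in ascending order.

Frequencies that alias to 5.46 MHz are k·fs ± 5.46 MHz for integer k ≥ 0.
k=0: 5.46 MHz.
k=1: 37.44 MHz, 48.36 MHz.
k=2: 80.34 MHz, 91.26 MHz.
k=3: 123.24 MHz, 134.16 MHz.
Within [37.76 MHz, 108 MHz]: 48.36 MHz, 80.34 MHz, 91.26 MHz.

48.36 MHz, 80.34 MHz, 91.26 MHz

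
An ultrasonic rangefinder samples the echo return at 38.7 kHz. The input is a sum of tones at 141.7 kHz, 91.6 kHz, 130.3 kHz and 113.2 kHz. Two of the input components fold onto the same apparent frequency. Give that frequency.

14.2 kHz

fs/2 = 19.35 kHz.
141.7 kHz mod fs = 25.6 kHz.
25.6 kHz > fs/2 = 19.35 kHz, folds to fs − 25.6 kHz = 13.1 kHz.
91.6 kHz mod fs = 14.2 kHz.
14.2 kHz ≤ fs/2 = 19.35 kHz, appears at 14.2 kHz.
130.3 kHz mod fs = 14.2 kHz.
14.2 kHz ≤ fs/2 = 19.35 kHz, appears at 14.2 kHz.
113.2 kHz mod fs = 35.8 kHz.
35.8 kHz > fs/2 = 19.35 kHz, folds to fs − 35.8 kHz = 2.9 kHz.
91.6 kHz and 130.3 kHz both map to 14.2 kHz.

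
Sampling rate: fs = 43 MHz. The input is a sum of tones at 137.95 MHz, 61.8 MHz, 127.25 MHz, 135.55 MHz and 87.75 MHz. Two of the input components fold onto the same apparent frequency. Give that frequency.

1.75 MHz

fs/2 = 21.5 MHz.
137.95 MHz mod fs = 8.95 MHz.
8.95 MHz ≤ fs/2 = 21.5 MHz, appears at 8.95 MHz.
61.8 MHz mod fs = 18.8 MHz.
18.8 MHz ≤ fs/2 = 21.5 MHz, appears at 18.8 MHz.
127.25 MHz mod fs = 41.25 MHz.
41.25 MHz > fs/2 = 21.5 MHz, folds to fs − 41.25 MHz = 1.75 MHz.
135.55 MHz mod fs = 6.55 MHz.
6.55 MHz ≤ fs/2 = 21.5 MHz, appears at 6.55 MHz.
87.75 MHz mod fs = 1.75 MHz.
1.75 MHz ≤ fs/2 = 21.5 MHz, appears at 1.75 MHz.
87.75 MHz and 127.25 MHz both map to 1.75 MHz.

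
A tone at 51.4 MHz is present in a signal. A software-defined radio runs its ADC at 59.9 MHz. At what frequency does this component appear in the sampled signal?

51.4 MHz > fs/2 = 29.95 MHz, folds to fs − 51.4 MHz = 8.5 MHz.

8.5 MHz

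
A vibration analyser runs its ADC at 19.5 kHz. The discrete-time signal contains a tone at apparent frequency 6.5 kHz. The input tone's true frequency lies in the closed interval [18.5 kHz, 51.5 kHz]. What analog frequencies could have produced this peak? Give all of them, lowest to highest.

Frequencies that alias to 6.5 kHz are k·fs ± 6.5 kHz for integer k ≥ 0.
k=0: 6.5 kHz.
k=1: 13 kHz, 26 kHz.
k=2: 32.5 kHz, 45.5 kHz.
k=3: 52 kHz, 65 kHz.
Within [18.5 kHz, 51.5 kHz]: 26 kHz, 32.5 kHz, 45.5 kHz.

26 kHz, 32.5 kHz, 45.5 kHz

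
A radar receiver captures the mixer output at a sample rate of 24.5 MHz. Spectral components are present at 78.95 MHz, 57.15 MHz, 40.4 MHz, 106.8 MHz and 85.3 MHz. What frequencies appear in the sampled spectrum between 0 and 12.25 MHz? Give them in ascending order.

fs/2 = 12.25 MHz.
78.95 MHz mod fs = 5.45 MHz.
5.45 MHz ≤ fs/2 = 12.25 MHz, appears at 5.45 MHz.
57.15 MHz mod fs = 8.15 MHz.
8.15 MHz ≤ fs/2 = 12.25 MHz, appears at 8.15 MHz.
40.4 MHz mod fs = 15.9 MHz.
15.9 MHz > fs/2 = 12.25 MHz, folds to fs − 15.9 MHz = 8.6 MHz.
106.8 MHz mod fs = 8.8 MHz.
8.8 MHz ≤ fs/2 = 12.25 MHz, appears at 8.8 MHz.
85.3 MHz mod fs = 11.8 MHz.
11.8 MHz ≤ fs/2 = 12.25 MHz, appears at 11.8 MHz.
Distinct values: {5.45 MHz, 8.15 MHz, 8.6 MHz, 8.8 MHz, 11.8 MHz}.

5.45 MHz, 8.15 MHz, 8.6 MHz, 8.8 MHz, 11.8 MHz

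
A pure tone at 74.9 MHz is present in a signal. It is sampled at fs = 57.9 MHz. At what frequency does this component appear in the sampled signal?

74.9 MHz mod fs = 17 MHz.
17 MHz ≤ fs/2 = 28.95 MHz, appears at 17 MHz.

17 MHz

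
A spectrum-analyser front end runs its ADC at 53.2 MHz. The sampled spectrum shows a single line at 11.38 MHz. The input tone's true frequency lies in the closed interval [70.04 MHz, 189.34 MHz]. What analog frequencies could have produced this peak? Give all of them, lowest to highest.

95.02 MHz, 117.78 MHz, 148.22 MHz, 170.98 MHz

Frequencies that alias to 11.38 MHz are k·fs ± 11.38 MHz for integer k ≥ 0.
k=0: 11.38 MHz.
k=1: 41.82 MHz, 64.58 MHz.
k=2: 95.02 MHz, 117.78 MHz.
k=3: 148.22 MHz, 170.98 MHz.
k=4: 201.42 MHz, 224.18 MHz.
Within [70.04 MHz, 189.34 MHz]: 95.02 MHz, 117.78 MHz, 148.22 MHz, 170.98 MHz.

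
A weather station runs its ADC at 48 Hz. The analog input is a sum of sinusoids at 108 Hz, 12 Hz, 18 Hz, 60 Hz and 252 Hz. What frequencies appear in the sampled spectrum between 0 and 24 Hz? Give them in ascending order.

12 Hz, 18 Hz

fs/2 = 24 Hz.
108 Hz mod fs = 12 Hz.
12 Hz ≤ fs/2 = 24 Hz, appears at 12 Hz.
12 Hz ≤ fs/2 = 24 Hz, passes unchanged.
18 Hz ≤ fs/2 = 24 Hz, passes unchanged.
60 Hz mod fs = 12 Hz.
12 Hz ≤ fs/2 = 24 Hz, appears at 12 Hz.
252 Hz mod fs = 12 Hz.
12 Hz ≤ fs/2 = 24 Hz, appears at 12 Hz.
Distinct values: {12 Hz, 18 Hz}.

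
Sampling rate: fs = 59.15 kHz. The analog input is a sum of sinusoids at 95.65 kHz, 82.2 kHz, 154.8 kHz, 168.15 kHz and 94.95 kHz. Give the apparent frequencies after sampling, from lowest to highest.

fs/2 = 29.575 kHz.
95.65 kHz mod fs = 36.5 kHz.
36.5 kHz > fs/2 = 29.575 kHz, folds to fs − 36.5 kHz = 22.65 kHz.
82.2 kHz mod fs = 23.05 kHz.
23.05 kHz ≤ fs/2 = 29.575 kHz, appears at 23.05 kHz.
154.8 kHz mod fs = 36.5 kHz.
36.5 kHz > fs/2 = 29.575 kHz, folds to fs − 36.5 kHz = 22.65 kHz.
168.15 kHz mod fs = 49.85 kHz.
49.85 kHz > fs/2 = 29.575 kHz, folds to fs − 49.85 kHz = 9.3 kHz.
94.95 kHz mod fs = 35.8 kHz.
35.8 kHz > fs/2 = 29.575 kHz, folds to fs − 35.8 kHz = 23.35 kHz.
Distinct values: {9.3 kHz, 22.65 kHz, 23.05 kHz, 23.35 kHz}.

9.3 kHz, 22.65 kHz, 23.05 kHz, 23.35 kHz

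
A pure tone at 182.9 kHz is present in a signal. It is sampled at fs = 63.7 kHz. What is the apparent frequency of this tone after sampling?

182.9 kHz mod fs = 55.5 kHz.
55.5 kHz > fs/2 = 31.85 kHz, folds to fs − 55.5 kHz = 8.2 kHz.

8.2 kHz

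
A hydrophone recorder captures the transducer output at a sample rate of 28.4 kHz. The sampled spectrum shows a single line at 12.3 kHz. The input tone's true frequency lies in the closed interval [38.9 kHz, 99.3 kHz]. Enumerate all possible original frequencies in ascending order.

40.7 kHz, 44.5 kHz, 69.1 kHz, 72.9 kHz, 97.5 kHz

Frequencies that alias to 12.3 kHz are k·fs ± 12.3 kHz for integer k ≥ 0.
k=0: 12.3 kHz.
k=1: 16.1 kHz, 40.7 kHz.
k=2: 44.5 kHz, 69.1 kHz.
k=3: 72.9 kHz, 97.5 kHz.
k=4: 101.3 kHz, 125.9 kHz.
Within [38.9 kHz, 99.3 kHz]: 40.7 kHz, 44.5 kHz, 69.1 kHz, 72.9 kHz, 97.5 kHz.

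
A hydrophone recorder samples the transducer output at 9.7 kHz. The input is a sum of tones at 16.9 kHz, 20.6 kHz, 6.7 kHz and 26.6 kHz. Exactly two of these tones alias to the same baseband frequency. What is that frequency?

2.5 kHz

fs/2 = 4.85 kHz.
16.9 kHz mod fs = 7.2 kHz.
7.2 kHz > fs/2 = 4.85 kHz, folds to fs − 7.2 kHz = 2.5 kHz.
20.6 kHz mod fs = 1.2 kHz.
1.2 kHz ≤ fs/2 = 4.85 kHz, appears at 1.2 kHz.
6.7 kHz > fs/2 = 4.85 kHz, folds to fs − 6.7 kHz = 3 kHz.
26.6 kHz mod fs = 7.2 kHz.
7.2 kHz > fs/2 = 4.85 kHz, folds to fs − 7.2 kHz = 2.5 kHz.
16.9 kHz and 26.6 kHz both map to 2.5 kHz.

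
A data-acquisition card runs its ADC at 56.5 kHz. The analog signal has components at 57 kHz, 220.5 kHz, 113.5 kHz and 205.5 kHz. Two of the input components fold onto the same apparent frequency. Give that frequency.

fs/2 = 28.25 kHz.
57 kHz mod fs = 0.5 kHz.
0.5 kHz ≤ fs/2 = 28.25 kHz, appears at 0.5 kHz.
220.5 kHz mod fs = 51 kHz.
51 kHz > fs/2 = 28.25 kHz, folds to fs − 51 kHz = 5.5 kHz.
113.5 kHz mod fs = 0.5 kHz.
0.5 kHz ≤ fs/2 = 28.25 kHz, appears at 0.5 kHz.
205.5 kHz mod fs = 36 kHz.
36 kHz > fs/2 = 28.25 kHz, folds to fs − 36 kHz = 20.5 kHz.
57 kHz and 113.5 kHz both map to 0.5 kHz.

0.5 kHz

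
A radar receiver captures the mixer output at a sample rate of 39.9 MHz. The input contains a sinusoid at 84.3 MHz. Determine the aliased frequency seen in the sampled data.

84.3 MHz mod fs = 4.5 MHz.
4.5 MHz ≤ fs/2 = 19.95 MHz, appears at 4.5 MHz.

4.5 MHz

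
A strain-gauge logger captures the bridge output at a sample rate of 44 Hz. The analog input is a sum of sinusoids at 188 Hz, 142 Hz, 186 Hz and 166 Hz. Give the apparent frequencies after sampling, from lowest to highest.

fs/2 = 22 Hz.
188 Hz mod fs = 12 Hz.
12 Hz ≤ fs/2 = 22 Hz, appears at 12 Hz.
142 Hz mod fs = 10 Hz.
10 Hz ≤ fs/2 = 22 Hz, appears at 10 Hz.
186 Hz mod fs = 10 Hz.
10 Hz ≤ fs/2 = 22 Hz, appears at 10 Hz.
166 Hz mod fs = 34 Hz.
34 Hz > fs/2 = 22 Hz, folds to fs − 34 Hz = 10 Hz.
Distinct values: {10 Hz, 12 Hz}.

10 Hz, 12 Hz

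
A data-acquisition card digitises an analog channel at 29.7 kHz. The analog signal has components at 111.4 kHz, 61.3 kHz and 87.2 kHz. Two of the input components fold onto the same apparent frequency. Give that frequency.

fs/2 = 14.85 kHz.
111.4 kHz mod fs = 22.3 kHz.
22.3 kHz > fs/2 = 14.85 kHz, folds to fs − 22.3 kHz = 7.4 kHz.
61.3 kHz mod fs = 1.9 kHz.
1.9 kHz ≤ fs/2 = 14.85 kHz, appears at 1.9 kHz.
87.2 kHz mod fs = 27.8 kHz.
27.8 kHz > fs/2 = 14.85 kHz, folds to fs − 27.8 kHz = 1.9 kHz.
61.3 kHz and 87.2 kHz both map to 1.9 kHz.

1.9 kHz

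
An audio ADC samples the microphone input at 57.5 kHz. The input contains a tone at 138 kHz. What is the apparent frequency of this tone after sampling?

23 kHz

138 kHz mod fs = 23 kHz.
23 kHz ≤ fs/2 = 28.75 kHz, appears at 23 kHz.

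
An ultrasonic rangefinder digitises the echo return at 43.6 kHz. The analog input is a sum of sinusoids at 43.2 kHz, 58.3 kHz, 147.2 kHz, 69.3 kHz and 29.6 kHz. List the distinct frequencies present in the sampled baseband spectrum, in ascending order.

fs/2 = 21.8 kHz.
43.2 kHz > fs/2 = 21.8 kHz, folds to fs − 43.2 kHz = 0.4 kHz.
58.3 kHz mod fs = 14.7 kHz.
14.7 kHz ≤ fs/2 = 21.8 kHz, appears at 14.7 kHz.
147.2 kHz mod fs = 16.4 kHz.
16.4 kHz ≤ fs/2 = 21.8 kHz, appears at 16.4 kHz.
69.3 kHz mod fs = 25.7 kHz.
25.7 kHz > fs/2 = 21.8 kHz, folds to fs − 25.7 kHz = 17.9 kHz.
29.6 kHz > fs/2 = 21.8 kHz, folds to fs − 29.6 kHz = 14 kHz.
Distinct values: {0.4 kHz, 14 kHz, 14.7 kHz, 16.4 kHz, 17.9 kHz}.

0.4 kHz, 14 kHz, 14.7 kHz, 16.4 kHz, 17.9 kHz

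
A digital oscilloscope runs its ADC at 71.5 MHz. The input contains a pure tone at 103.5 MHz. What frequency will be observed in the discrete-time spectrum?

103.5 MHz mod fs = 32 MHz.
32 MHz ≤ fs/2 = 35.75 MHz, appears at 32 MHz.

32 MHz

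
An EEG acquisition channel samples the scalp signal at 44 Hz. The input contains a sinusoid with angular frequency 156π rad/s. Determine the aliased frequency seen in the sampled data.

ω = 156π rad/s → f = ω/(2π) = 78 Hz.
78 Hz mod fs = 34 Hz.
34 Hz > fs/2 = 22 Hz, folds to fs − 34 Hz = 10 Hz.

10 Hz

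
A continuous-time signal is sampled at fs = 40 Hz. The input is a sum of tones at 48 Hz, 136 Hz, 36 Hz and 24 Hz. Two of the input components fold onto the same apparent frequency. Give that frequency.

fs/2 = 20 Hz.
48 Hz mod fs = 8 Hz.
8 Hz ≤ fs/2 = 20 Hz, appears at 8 Hz.
136 Hz mod fs = 16 Hz.
16 Hz ≤ fs/2 = 20 Hz, appears at 16 Hz.
36 Hz > fs/2 = 20 Hz, folds to fs − 36 Hz = 4 Hz.
24 Hz > fs/2 = 20 Hz, folds to fs − 24 Hz = 16 Hz.
24 Hz and 136 Hz both map to 16 Hz.

16 Hz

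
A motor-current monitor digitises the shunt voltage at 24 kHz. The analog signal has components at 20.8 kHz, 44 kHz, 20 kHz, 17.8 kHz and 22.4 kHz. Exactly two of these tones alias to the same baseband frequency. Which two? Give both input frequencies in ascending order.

20 kHz, 44 kHz

fs/2 = 12 kHz.
20.8 kHz > fs/2 = 12 kHz, folds to fs − 20.8 kHz = 3.2 kHz.
44 kHz mod fs = 20 kHz.
20 kHz > fs/2 = 12 kHz, folds to fs − 20 kHz = 4 kHz.
20 kHz > fs/2 = 12 kHz, folds to fs − 20 kHz = 4 kHz.
17.8 kHz > fs/2 = 12 kHz, folds to fs − 17.8 kHz = 6.2 kHz.
22.4 kHz > fs/2 = 12 kHz, folds to fs − 22.4 kHz = 1.6 kHz.
20 kHz and 44 kHz both map to 4 kHz.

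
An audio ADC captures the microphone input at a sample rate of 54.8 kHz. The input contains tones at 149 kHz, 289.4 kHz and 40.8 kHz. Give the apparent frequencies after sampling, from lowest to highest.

fs/2 = 27.4 kHz.
149 kHz mod fs = 39.4 kHz.
39.4 kHz > fs/2 = 27.4 kHz, folds to fs − 39.4 kHz = 15.4 kHz.
289.4 kHz mod fs = 15.4 kHz.
15.4 kHz ≤ fs/2 = 27.4 kHz, appears at 15.4 kHz.
40.8 kHz > fs/2 = 27.4 kHz, folds to fs − 40.8 kHz = 14 kHz.
Distinct values: {14 kHz, 15.4 kHz}.

14 kHz, 15.4 kHz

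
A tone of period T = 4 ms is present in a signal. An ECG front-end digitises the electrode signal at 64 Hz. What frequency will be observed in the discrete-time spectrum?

6 Hz

T = 4 ms → f = 1/T = 250 Hz.
250 Hz mod fs = 58 Hz.
58 Hz > fs/2 = 32 Hz, folds to fs − 58 Hz = 6 Hz.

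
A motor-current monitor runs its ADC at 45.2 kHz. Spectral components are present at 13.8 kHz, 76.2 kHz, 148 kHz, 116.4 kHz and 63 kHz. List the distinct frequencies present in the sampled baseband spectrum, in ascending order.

fs/2 = 22.6 kHz.
13.8 kHz ≤ fs/2 = 22.6 kHz, passes unchanged.
76.2 kHz mod fs = 31 kHz.
31 kHz > fs/2 = 22.6 kHz, folds to fs − 31 kHz = 14.2 kHz.
148 kHz mod fs = 12.4 kHz.
12.4 kHz ≤ fs/2 = 22.6 kHz, appears at 12.4 kHz.
116.4 kHz mod fs = 26 kHz.
26 kHz > fs/2 = 22.6 kHz, folds to fs − 26 kHz = 19.2 kHz.
63 kHz mod fs = 17.8 kHz.
17.8 kHz ≤ fs/2 = 22.6 kHz, appears at 17.8 kHz.
Distinct values: {12.4 kHz, 13.8 kHz, 14.2 kHz, 17.8 kHz, 19.2 kHz}.

12.4 kHz, 13.8 kHz, 14.2 kHz, 17.8 kHz, 19.2 kHz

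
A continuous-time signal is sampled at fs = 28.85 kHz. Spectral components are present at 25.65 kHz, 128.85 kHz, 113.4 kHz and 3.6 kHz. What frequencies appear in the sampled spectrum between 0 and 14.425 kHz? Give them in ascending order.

2 kHz, 3.2 kHz, 3.6 kHz, 13.45 kHz

fs/2 = 14.425 kHz.
25.65 kHz > fs/2 = 14.425 kHz, folds to fs − 25.65 kHz = 3.2 kHz.
128.85 kHz mod fs = 13.45 kHz.
13.45 kHz ≤ fs/2 = 14.425 kHz, appears at 13.45 kHz.
113.4 kHz mod fs = 26.85 kHz.
26.85 kHz > fs/2 = 14.425 kHz, folds to fs − 26.85 kHz = 2 kHz.
3.6 kHz ≤ fs/2 = 14.425 kHz, passes unchanged.
Distinct values: {2 kHz, 3.2 kHz, 3.6 kHz, 13.45 kHz}.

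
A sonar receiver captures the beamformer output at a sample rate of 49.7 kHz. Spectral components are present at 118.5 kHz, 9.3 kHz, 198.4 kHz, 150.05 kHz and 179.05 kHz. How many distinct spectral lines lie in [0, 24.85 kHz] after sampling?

5

fs/2 = 24.85 kHz.
118.5 kHz mod fs = 19.1 kHz.
19.1 kHz ≤ fs/2 = 24.85 kHz, appears at 19.1 kHz.
9.3 kHz ≤ fs/2 = 24.85 kHz, passes unchanged.
198.4 kHz mod fs = 49.3 kHz.
49.3 kHz > fs/2 = 24.85 kHz, folds to fs − 49.3 kHz = 0.4 kHz.
150.05 kHz mod fs = 0.95 kHz.
0.95 kHz ≤ fs/2 = 24.85 kHz, appears at 0.95 kHz.
179.05 kHz mod fs = 29.95 kHz.
29.95 kHz > fs/2 = 24.85 kHz, folds to fs − 29.95 kHz = 19.75 kHz.
Distinct values: {0.4 kHz, 0.95 kHz, 9.3 kHz, 19.1 kHz, 19.75 kHz} → 5.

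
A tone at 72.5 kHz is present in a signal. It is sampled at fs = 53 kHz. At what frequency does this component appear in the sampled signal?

72.5 kHz mod fs = 19.5 kHz.
19.5 kHz ≤ fs/2 = 26.5 kHz, appears at 19.5 kHz.

19.5 kHz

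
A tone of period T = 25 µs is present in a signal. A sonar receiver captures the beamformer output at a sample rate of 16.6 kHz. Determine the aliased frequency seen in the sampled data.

T = 25 µs → f = 1/T = 40 kHz.
40 kHz mod fs = 6.8 kHz.
6.8 kHz ≤ fs/2 = 8.3 kHz, appears at 6.8 kHz.

6.8 kHz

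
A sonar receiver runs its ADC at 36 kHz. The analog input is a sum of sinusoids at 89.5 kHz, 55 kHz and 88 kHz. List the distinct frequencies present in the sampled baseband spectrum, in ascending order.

fs/2 = 18 kHz.
89.5 kHz mod fs = 17.5 kHz.
17.5 kHz ≤ fs/2 = 18 kHz, appears at 17.5 kHz.
55 kHz mod fs = 19 kHz.
19 kHz > fs/2 = 18 kHz, folds to fs − 19 kHz = 17 kHz.
88 kHz mod fs = 16 kHz.
16 kHz ≤ fs/2 = 18 kHz, appears at 16 kHz.
Distinct values: {16 kHz, 17 kHz, 17.5 kHz}.

16 kHz, 17 kHz, 17.5 kHz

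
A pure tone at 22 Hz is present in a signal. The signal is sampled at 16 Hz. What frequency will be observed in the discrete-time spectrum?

22 Hz mod fs = 6 Hz.
6 Hz ≤ fs/2 = 8 Hz, appears at 6 Hz.

6 Hz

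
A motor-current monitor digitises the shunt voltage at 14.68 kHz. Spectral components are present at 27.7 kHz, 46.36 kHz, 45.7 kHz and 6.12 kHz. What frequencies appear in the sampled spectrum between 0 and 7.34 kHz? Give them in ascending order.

1.66 kHz, 2.32 kHz, 6.12 kHz

fs/2 = 7.34 kHz.
27.7 kHz mod fs = 13.02 kHz.
13.02 kHz > fs/2 = 7.34 kHz, folds to fs − 13.02 kHz = 1.66 kHz.
46.36 kHz mod fs = 2.32 kHz.
2.32 kHz ≤ fs/2 = 7.34 kHz, appears at 2.32 kHz.
45.7 kHz mod fs = 1.66 kHz.
1.66 kHz ≤ fs/2 = 7.34 kHz, appears at 1.66 kHz.
6.12 kHz ≤ fs/2 = 7.34 kHz, passes unchanged.
Distinct values: {1.66 kHz, 2.32 kHz, 6.12 kHz}.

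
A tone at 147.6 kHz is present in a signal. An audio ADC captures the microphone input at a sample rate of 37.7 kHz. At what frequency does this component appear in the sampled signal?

147.6 kHz mod fs = 34.5 kHz.
34.5 kHz > fs/2 = 18.85 kHz, folds to fs − 34.5 kHz = 3.2 kHz.

3.2 kHz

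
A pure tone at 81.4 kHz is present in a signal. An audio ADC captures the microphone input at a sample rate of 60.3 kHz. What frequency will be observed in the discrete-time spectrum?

21.1 kHz

81.4 kHz mod fs = 21.1 kHz.
21.1 kHz ≤ fs/2 = 30.15 kHz, appears at 21.1 kHz.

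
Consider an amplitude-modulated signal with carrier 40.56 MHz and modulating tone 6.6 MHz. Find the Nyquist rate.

AM sidebands sit at fc ± fm = 33.96 MHz and 47.16 MHz.
Highest-frequency component: 47.16 MHz.
Nyquist rate = 2 × 47.16 MHz = 94.32 MHz.

94.32 MHz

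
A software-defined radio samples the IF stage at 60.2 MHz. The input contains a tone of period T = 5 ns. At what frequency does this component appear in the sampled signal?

T = 5 ns → f = 1/T = 200 MHz.
200 MHz mod fs = 19.4 MHz.
19.4 MHz ≤ fs/2 = 30.1 MHz, appears at 19.4 MHz.

19.4 MHz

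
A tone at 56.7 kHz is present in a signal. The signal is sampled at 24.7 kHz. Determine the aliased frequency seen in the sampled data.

56.7 kHz mod fs = 7.3 kHz.
7.3 kHz ≤ fs/2 = 12.35 kHz, appears at 7.3 kHz.

7.3 kHz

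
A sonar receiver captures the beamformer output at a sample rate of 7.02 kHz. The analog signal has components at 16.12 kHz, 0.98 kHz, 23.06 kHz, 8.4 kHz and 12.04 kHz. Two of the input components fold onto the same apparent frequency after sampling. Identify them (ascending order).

12.04 kHz, 23.06 kHz

fs/2 = 3.51 kHz.
16.12 kHz mod fs = 2.08 kHz.
2.08 kHz ≤ fs/2 = 3.51 kHz, appears at 2.08 kHz.
0.98 kHz ≤ fs/2 = 3.51 kHz, passes unchanged.
23.06 kHz mod fs = 2 kHz.
2 kHz ≤ fs/2 = 3.51 kHz, appears at 2 kHz.
8.4 kHz mod fs = 1.38 kHz.
1.38 kHz ≤ fs/2 = 3.51 kHz, appears at 1.38 kHz.
12.04 kHz mod fs = 5.02 kHz.
5.02 kHz > fs/2 = 3.51 kHz, folds to fs − 5.02 kHz = 2 kHz.
12.04 kHz and 23.06 kHz both map to 2 kHz.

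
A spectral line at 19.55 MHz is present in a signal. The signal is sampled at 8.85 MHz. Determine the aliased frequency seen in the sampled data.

19.55 MHz mod fs = 1.85 MHz.
1.85 MHz ≤ fs/2 = 4.425 MHz, appears at 1.85 MHz.

1.85 MHz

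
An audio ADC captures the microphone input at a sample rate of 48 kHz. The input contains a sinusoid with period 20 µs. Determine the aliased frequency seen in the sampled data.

2 kHz

T = 20 µs → f = 1/T = 50 kHz.
50 kHz mod fs = 2 kHz.
2 kHz ≤ fs/2 = 24 kHz, appears at 2 kHz.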